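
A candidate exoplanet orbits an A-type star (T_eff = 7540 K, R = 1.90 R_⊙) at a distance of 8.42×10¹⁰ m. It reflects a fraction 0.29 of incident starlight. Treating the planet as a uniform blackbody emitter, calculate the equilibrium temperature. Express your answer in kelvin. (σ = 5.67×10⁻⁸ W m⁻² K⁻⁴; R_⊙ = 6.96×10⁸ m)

T_eq ≈ 613 K

R_⋆ = 1.90 × 6.96×10⁸ = 1.32×10⁹ m.
L = 4πR_⋆²σT_⋆⁴ = 4π(1.32×10⁹)² × 5.67×10⁻⁸ × (7540)⁴ = 4.03×10²⁷ W.
S = L/(4πd²) = 4.52×10⁴ W m⁻².
Energy balance: absorbed = emitted ⇒ πR²·S(1−A) = 4πR²·σT_eq⁴, so T_eq⁴ = S(1−A)/(4σ).
T_eq = [4.52×10⁴ × 0.71 / (4 × 5.67×10⁻⁸)]^(1/4) = (1.42×10¹¹)^(1/4) = 613 K.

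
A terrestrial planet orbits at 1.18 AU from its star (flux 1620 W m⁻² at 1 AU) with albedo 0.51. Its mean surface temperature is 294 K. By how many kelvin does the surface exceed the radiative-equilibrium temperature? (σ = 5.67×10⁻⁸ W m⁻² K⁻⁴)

S = 1620/1.18² = 1163 W m⁻².
T_eq = [S(1−A)/(4σ)]^(1/4) = [1163×0.49/(4×5.67×10⁻⁸)]^(1/4) = 223.9 K.
ΔT = T_surf − T_eq = 294 − 223.9.

ΔT ≈ 70.1 K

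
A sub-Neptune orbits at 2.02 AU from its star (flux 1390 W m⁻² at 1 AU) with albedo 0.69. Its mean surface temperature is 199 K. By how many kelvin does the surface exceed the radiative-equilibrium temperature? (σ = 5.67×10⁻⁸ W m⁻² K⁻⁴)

ΔT ≈ 52.1 K

S = 1390/2.02² = 340.7 W m⁻².
T_eq = [S(1−A)/(4σ)]^(1/4) = [340.7×0.31/(4×5.67×10⁻⁸)]^(1/4) = 146.9 K.
ΔT = T_surf − T_eq = 199 − 146.9.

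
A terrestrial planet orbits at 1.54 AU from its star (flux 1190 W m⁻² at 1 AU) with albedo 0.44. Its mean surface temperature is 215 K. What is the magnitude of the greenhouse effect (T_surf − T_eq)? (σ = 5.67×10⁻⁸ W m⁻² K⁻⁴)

ΔT ≈ 27.4 K

S = 1190/1.54² = 501.8 W m⁻².
T_eq = [S(1−A)/(4σ)]^(1/4) = [501.8×0.56/(4×5.67×10⁻⁸)]^(1/4) = 187.6 K.
ΔT = T_surf − T_eq = 215 − 187.6.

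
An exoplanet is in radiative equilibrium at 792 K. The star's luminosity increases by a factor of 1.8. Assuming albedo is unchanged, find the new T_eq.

T_eq ≈ 917 K

T_eq ∝ L^(1/4) · d^(−1/2).
T′ = 792 × 1.8^(1/4) = 917 K.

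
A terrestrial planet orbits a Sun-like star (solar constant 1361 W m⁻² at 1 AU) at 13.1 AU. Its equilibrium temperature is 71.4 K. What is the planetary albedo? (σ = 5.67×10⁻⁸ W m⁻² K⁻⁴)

Flux at 13.1 AU: S = 1361/13.1² = 7.93 W m⁻².
From T_eq⁴ = S(1−A)/(4σ): 1−A = 4σT_eq⁴/S.
1−A = 4 × 5.67×10⁻⁸ × (71.4)⁴ / 7.93 = 0.743.

A ≈ 0.26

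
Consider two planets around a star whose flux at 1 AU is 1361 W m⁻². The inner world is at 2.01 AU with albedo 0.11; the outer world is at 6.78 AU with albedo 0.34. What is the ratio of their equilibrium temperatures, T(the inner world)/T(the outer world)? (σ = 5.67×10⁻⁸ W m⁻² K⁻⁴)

T₁/T₂ ≈ 1.979

T_eq = [S₀(1−A)/(4σd²)]^(1/4), so T ∝ (1−A)^(1/4) / √d.
T₁ = [1361×0.89/(4×5.67×10⁻⁸×2.01²)]^(1/4) = 190.68 K.
T₂ = [1361×0.66/(4×5.67×10⁻⁸×6.78²)]^(1/4) = 96.34 K.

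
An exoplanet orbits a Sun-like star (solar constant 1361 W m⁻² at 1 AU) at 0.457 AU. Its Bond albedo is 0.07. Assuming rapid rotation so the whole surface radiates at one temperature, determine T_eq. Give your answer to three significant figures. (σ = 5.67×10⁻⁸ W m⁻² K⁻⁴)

Flux at 0.457 AU: S = 1361/0.457² = 6520 W m⁻².
Energy balance: absorbed = emitted ⇒ πR²·S(1−A) = 4πR²·σT_eq⁴, so T_eq⁴ = S(1−A)/(4σ).
T_eq = [6520 × 0.93 / (4 × 5.67×10⁻⁸)]^(1/4) = (2.67×10¹⁰)^(1/4) = 404 K.

T_eq ≈ 404 K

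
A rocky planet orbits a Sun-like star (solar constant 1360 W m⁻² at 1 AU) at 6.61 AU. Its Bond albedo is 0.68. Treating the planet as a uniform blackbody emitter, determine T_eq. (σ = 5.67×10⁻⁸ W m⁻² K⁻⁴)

T_eq ≈ 81.4 K

Flux at 6.61 AU: S = 1360/6.61² = 31.1 W m⁻².
Energy balance: absorbed = emitted ⇒ πR²·S(1−A) = 4πR²·σT_eq⁴, so T_eq⁴ = S(1−A)/(4σ).
T_eq = [31.1 × 0.32 / (4 × 5.67×10⁻⁸)]^(1/4) = (4.39×10⁷)^(1/4) = 81.4 K.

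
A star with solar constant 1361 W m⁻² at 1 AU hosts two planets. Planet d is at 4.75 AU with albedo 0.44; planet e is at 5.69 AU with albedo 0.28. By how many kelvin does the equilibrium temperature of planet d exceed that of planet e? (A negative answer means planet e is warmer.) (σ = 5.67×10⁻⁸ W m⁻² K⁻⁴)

ΔT ≈ 3.0 K

T_eq = [S₀(1−A)/(4σd²)]^(1/4), so T ∝ (1−A)^(1/4) / √d.
T₁ = [1361×0.56/(4×5.67×10⁻⁸×4.75²)]^(1/4) = 110.47 K.
T₂ = [1361×0.72/(4×5.67×10⁻⁸×5.69²)]^(1/4) = 107.48 K.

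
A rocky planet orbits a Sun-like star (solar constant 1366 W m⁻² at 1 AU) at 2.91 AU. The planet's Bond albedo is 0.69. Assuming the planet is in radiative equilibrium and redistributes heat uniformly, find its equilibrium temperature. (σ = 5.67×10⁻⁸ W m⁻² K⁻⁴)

T_eq ≈ 122 K

Flux at 2.91 AU: S = 1366/2.91² = 161 W m⁻².
Energy balance: absorbed = emitted ⇒ πR²·S(1−A) = 4πR²·σT_eq⁴, so T_eq⁴ = S(1−A)/(4σ).
T_eq = [161 × 0.31 / (4 × 5.67×10⁻⁸)]^(1/4) = (2.20×10⁸)^(1/4) = 122 K.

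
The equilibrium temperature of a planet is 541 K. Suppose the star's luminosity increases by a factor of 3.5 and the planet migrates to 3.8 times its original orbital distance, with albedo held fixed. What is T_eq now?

T_eq ≈ 380 K

T_eq ∝ L^(1/4) · d^(−1/2).
T′ = 541 × 3.5^(1/4) / 3.8^(1/2) = 380 K.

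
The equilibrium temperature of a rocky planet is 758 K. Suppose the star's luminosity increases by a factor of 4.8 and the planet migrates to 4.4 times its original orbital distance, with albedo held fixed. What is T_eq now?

T_eq ≈ 535 K

T_eq ∝ L^(1/4) · d^(−1/2).
T′ = 758 × 4.8^(1/4) / 4.4^(1/2) = 535 K.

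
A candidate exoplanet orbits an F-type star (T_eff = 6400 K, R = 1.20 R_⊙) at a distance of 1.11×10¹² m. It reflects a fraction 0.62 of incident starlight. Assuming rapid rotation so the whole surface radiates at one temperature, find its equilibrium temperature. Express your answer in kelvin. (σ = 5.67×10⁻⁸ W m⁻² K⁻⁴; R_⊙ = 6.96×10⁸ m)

R_⋆ = 1.20 × 6.96×10⁸ = 8.35×10⁸ m.
L = 4πR_⋆²σT_⋆⁴ = 4π(8.35×10⁸)² × 5.67×10⁻⁸ × (6400)⁴ = 8.34×10²⁶ W.
S = L/(4πd²) = 53.9 W m⁻².
Energy balance: absorbed = emitted ⇒ πR²·S(1−A) = 4πR²·σT_eq⁴, so T_eq⁴ = S(1−A)/(4σ).
T_eq = [53.9 × 0.38 / (4 × 5.67×10⁻⁸)]^(1/4) = (9.02×10⁷)^(1/4) = 97.5 K.

T_eq ≈ 97.5 K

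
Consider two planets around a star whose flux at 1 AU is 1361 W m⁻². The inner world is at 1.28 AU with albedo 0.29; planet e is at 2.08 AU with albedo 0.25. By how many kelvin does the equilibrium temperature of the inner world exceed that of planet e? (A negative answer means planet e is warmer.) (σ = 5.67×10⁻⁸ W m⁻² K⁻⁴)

ΔT ≈ 46.2 K

T_eq = [S₀(1−A)/(4σd²)]^(1/4), so T ∝ (1−A)^(1/4) / √d.
T₁ = [1361×0.71/(4×5.67×10⁻⁸×1.28²)]^(1/4) = 225.82 K.
T₂ = [1361×0.75/(4×5.67×10⁻⁸×2.08²)]^(1/4) = 179.59 K.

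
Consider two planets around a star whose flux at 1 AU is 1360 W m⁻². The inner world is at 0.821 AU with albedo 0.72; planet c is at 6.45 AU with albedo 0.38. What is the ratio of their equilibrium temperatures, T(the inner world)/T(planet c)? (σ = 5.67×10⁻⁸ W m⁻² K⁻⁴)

T_eq = [S₀(1−A)/(4σd²)]^(1/4), so T ∝ (1−A)^(1/4) / √d.
T₁ = [1360×0.28/(4×5.67×10⁻⁸×0.821²)]^(1/4) = 223.40 K.
T₂ = [1360×0.62/(4×5.67×10⁻⁸×6.45²)]^(1/4) = 97.23 K.

T₁/T₂ ≈ 2.298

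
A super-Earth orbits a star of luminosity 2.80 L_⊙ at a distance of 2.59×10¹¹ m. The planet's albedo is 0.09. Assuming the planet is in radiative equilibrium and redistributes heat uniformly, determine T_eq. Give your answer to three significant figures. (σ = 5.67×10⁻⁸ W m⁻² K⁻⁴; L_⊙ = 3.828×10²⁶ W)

L = 2.80 × 3.828×10²⁶ = 1.07×10²⁷ W.
Flux: S = L/(4πd²) = 1.07×10²⁷/(4π×(2.59×10¹¹)²) = 1270 W m⁻².
Energy balance: absorbed = emitted ⇒ πR²·S(1−A) = 4πR²·σT_eq⁴, so T_eq⁴ = S(1−A)/(4σ).
T_eq = [1270 × 0.91 / (4 × 5.67×10⁻⁸)]^(1/4) = (5.10×10⁹)^(1/4) = 267 K.

T_eq ≈ 267 K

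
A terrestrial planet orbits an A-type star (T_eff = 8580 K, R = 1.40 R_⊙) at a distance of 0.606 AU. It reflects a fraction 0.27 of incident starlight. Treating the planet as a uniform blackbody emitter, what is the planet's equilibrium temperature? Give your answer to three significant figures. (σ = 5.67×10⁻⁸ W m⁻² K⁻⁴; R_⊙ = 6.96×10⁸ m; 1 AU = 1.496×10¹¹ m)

T_eq ≈ 581 K

R_⋆ = 1.40 × 6.96×10⁸ = 9.74×10⁸ m.
d = 0.606 AU = 9.07×10¹⁰ m.
L = 4πR_⋆²σT_⋆⁴ = 4π(9.74×10⁸)² × 5.67×10⁻⁸ × (8580)⁴ = 3.67×10²⁷ W.
S = L/(4πd²) = 3.55×10⁴ W m⁻².
Energy balance: absorbed = emitted ⇒ πR²·S(1−A) = 4πR²·σT_eq⁴, so T_eq⁴ = S(1−A)/(4σ).
T_eq = [3.55×10⁴ × 0.73 / (4 × 5.67×10⁻⁸)]^(1/4) = (1.14×10¹¹)^(1/4) = 581 K.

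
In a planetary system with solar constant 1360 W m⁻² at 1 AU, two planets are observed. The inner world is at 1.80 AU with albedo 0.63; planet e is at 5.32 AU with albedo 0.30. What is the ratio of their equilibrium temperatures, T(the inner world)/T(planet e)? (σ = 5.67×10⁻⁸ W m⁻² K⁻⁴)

T_eq = [S₀(1−A)/(4σd²)]^(1/4), so T ∝ (1−A)^(1/4) / √d.
T₁ = [1360×0.37/(4×5.67×10⁻⁸×1.80²)]^(1/4) = 161.77 K.
T₂ = [1360×0.70/(4×5.67×10⁻⁸×5.32²)]^(1/4) = 110.36 K.

T₁/T₂ ≈ 1.466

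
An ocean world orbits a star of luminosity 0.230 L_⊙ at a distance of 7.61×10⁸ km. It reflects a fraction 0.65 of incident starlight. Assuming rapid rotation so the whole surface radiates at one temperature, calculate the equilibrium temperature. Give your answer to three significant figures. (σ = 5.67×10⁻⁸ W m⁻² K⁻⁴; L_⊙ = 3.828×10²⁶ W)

T_eq ≈ 65.7 K

d = 7.61×10⁸ km = 7.61×10¹¹ m.
L = 0.230 × 3.828×10²⁶ = 8.80×10²⁵ W.
Flux: S = L/(4πd²) = 8.80×10²⁵/(4π×(7.61×10¹¹)²) = 12.1 W m⁻².
Energy balance: absorbed = emitted ⇒ πR²·S(1−A) = 4πR²·σT_eq⁴, so T_eq⁴ = S(1−A)/(4σ).
T_eq = [12.1 × 0.35 / (4 × 5.67×10⁻⁸)]^(1/4) = (1.87×10⁷)^(1/4) = 65.7 K.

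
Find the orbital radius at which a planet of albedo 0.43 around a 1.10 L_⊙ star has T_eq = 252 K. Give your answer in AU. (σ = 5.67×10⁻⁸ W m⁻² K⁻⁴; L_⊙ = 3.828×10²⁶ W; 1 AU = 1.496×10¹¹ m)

d ≈ 0.966 AU

L = 1.10 × 3.828×10²⁶ = 4.21×10²⁶ W.
From T_eq⁴ = L(1−A)/(16πσd²): d = √[L(1−A)/(16πσT_eq⁴)].
d = √[4.21×10²⁶ × 0.57 / (16π × 5.67×10⁻⁸ × (252)⁴)] = 1.45×10¹¹ m = 0.966 AU.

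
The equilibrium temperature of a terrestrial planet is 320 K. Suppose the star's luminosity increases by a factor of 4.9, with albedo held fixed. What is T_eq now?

T_eq ∝ L^(1/4) · d^(−1/2).
T′ = 320 × 4.9^(1/4) = 476 K.

T_eq ≈ 476 K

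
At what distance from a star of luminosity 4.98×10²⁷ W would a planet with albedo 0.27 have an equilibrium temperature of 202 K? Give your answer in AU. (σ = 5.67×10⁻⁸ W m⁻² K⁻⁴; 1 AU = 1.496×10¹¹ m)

From T_eq⁴ = L(1−A)/(16πσd²): d = √[L(1−A)/(16πσT_eq⁴)].
d = √[4.98×10²⁷ × 0.73 / (16π × 5.67×10⁻⁸ × (202)⁴)] = 8.75×10¹¹ m = 5.85 AU.

d ≈ 5.85 AU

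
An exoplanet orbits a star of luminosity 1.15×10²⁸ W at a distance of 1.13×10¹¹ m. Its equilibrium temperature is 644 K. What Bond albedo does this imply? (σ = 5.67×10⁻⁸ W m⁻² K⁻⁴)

A ≈ 0.46

Flux: S = L/(4πd²) = 1.15×10²⁸/(4π×(1.13×10¹¹)²) = 7.17×10⁴ W m⁻².
From T_eq⁴ = S(1−A)/(4σ): 1−A = 4σT_eq⁴/S.
1−A = 4 × 5.67×10⁻⁸ × (644)⁴ / 7.17×10⁴ = 0.544.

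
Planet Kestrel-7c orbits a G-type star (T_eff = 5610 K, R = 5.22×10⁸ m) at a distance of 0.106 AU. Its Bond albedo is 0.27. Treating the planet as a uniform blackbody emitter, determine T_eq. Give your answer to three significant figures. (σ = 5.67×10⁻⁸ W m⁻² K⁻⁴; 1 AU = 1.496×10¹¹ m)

d = 0.106 AU = 1.59×10¹⁰ m.
L = 4πR_⋆²σT_⋆⁴ = 4π(5.22×10⁸)² × 5.67×10⁻⁸ × (5610)⁴ = 1.92×10²⁶ W.
S = L/(4πd²) = 6.09×10⁴ W m⁻².
Energy balance: absorbed = emitted ⇒ πR²·S(1−A) = 4πR²·σT_eq⁴, so T_eq⁴ = S(1−A)/(4σ).
T_eq = [6.09×10⁴ × 0.73 / (4 × 5.67×10⁻⁸)]^(1/4) = (1.96×10¹¹)^(1/4) = 665 K.

T_eq ≈ 665 K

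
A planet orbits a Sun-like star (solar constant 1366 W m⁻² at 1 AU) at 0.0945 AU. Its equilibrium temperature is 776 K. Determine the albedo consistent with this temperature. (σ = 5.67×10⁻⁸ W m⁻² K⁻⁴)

A ≈ 0.46

Flux at 0.0945 AU: S = 1366/0.0945² = 1.53×10⁵ W m⁻².
From T_eq⁴ = S(1−A)/(4σ): 1−A = 4σT_eq⁴/S.
1−A = 4 × 5.67×10⁻⁸ × (776)⁴ / 1.53×10⁵ = 0.538.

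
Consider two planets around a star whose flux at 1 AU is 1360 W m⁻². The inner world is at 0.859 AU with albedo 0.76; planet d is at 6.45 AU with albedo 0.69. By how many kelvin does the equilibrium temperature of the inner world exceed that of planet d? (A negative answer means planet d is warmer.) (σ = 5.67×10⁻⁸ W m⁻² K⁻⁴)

ΔT ≈ 128.4 K

T_eq = [S₀(1−A)/(4σd²)]^(1/4), so T ∝ (1−A)^(1/4) / √d.
T₁ = [1360×0.24/(4×5.67×10⁻⁸×0.859²)]^(1/4) = 210.15 K.
T₂ = [1360×0.31/(4×5.67×10⁻⁸×6.45²)]^(1/4) = 81.76 K.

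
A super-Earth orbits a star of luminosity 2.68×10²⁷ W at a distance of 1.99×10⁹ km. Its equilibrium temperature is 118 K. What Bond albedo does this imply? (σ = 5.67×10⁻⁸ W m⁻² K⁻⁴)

d = 1.99×10⁹ km = 1.99×10¹² m.
Flux: S = L/(4πd²) = 2.68×10²⁷/(4π×(1.99×10¹²)²) = 53.9 W m⁻².
From T_eq⁴ = S(1−A)/(4σ): 1−A = 4σT_eq⁴/S.
1−A = 4 × 5.67×10⁻⁸ × (118)⁴ / 53.9 = 0.816.

A ≈ 0.18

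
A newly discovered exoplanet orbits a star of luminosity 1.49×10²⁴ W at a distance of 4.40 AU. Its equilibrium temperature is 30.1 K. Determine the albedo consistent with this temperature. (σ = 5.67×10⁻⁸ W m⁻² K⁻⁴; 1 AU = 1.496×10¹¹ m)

d = 4.40 AU = 6.58×10¹¹ m.
Flux: S = L/(4πd²) = 1.49×10²⁴/(4π×(6.58×10¹¹)²) = 0.274 W m⁻².
From T_eq⁴ = S(1−A)/(4σ): 1−A = 4σT_eq⁴/S.
1−A = 4 × 5.67×10⁻⁸ × (30.1)⁴ / 0.274 = 0.680.

A ≈ 0.32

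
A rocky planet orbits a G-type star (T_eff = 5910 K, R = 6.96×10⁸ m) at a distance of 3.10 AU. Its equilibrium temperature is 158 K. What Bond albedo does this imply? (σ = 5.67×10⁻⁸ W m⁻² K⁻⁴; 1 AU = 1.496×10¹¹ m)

d = 3.10 AU = 4.64×10¹¹ m.
L = 4πR_⋆²σT_⋆⁴ = 4π(6.96×10⁸)² × 5.67×10⁻⁸ × (5910)⁴ = 4.21×10²⁶ W.
S = L/(4πd²) = 156 W m⁻².
From T_eq⁴ = S(1−A)/(4σ): 1−A = 4σT_eq⁴/S.
1−A = 4 × 5.67×10⁻⁸ × (158)⁴ / 156 = 0.907.

A ≈ 0.09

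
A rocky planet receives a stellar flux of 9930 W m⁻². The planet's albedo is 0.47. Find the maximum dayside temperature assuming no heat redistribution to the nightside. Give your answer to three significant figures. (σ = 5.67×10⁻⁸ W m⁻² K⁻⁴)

With no redistribution each surface element balances locally: S(1−A) = σT⁴.
T = [9930 × 0.53 / 5.67×10⁻⁸]^(1/4) = (9.28×10¹⁰)^(1/4) = 552 K.

T_ss ≈ 552 K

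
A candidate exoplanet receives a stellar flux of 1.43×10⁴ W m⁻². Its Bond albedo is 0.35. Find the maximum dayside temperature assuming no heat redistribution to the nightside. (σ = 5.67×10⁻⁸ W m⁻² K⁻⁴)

With no redistribution each surface element balances locally: S(1−A) = σT⁴.
T = [1.43×10⁴ × 0.65 / 5.67×10⁻⁸]^(1/4) = (1.64×10¹¹)^(1/4) = 636 K.

T_ss ≈ 636 K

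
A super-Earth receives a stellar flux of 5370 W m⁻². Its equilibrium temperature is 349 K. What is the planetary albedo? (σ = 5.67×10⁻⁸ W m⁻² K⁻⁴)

From T_eq⁴ = S(1−A)/(4σ): 1−A = 4σT_eq⁴/S.
1−A = 4 × 5.67×10⁻⁸ × (349)⁴ / 5370 = 0.627.

A ≈ 0.37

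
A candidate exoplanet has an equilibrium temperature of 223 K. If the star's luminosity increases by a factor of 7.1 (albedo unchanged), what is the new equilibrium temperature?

T_eq ≈ 364 K

T_eq ∝ L^(1/4) · d^(−1/2).
T′ = 223 × 7.1^(1/4) = 364 K.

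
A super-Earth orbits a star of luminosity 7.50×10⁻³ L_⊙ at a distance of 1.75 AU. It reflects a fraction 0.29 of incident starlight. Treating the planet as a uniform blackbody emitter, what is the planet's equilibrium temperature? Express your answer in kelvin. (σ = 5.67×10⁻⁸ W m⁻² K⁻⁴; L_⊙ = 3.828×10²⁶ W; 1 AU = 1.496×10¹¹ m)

d = 1.75 AU = 2.62×10¹¹ m.
L = 7.50×10⁻³ × 3.828×10²⁶ = 2.87×10²⁴ W.
Flux: S = L/(4πd²) = 2.87×10²⁴/(4π×(2.62×10¹¹)²) = 3.33 W m⁻².
Energy balance: absorbed = emitted ⇒ πR²·S(1−A) = 4πR²·σT_eq⁴, so T_eq⁴ = S(1−A)/(4σ).
T_eq = [3.33 × 0.71 / (4 × 5.67×10⁻⁸)]^(1/4) = (1.04×10⁷)^(1/4) = 56.8 K.

T_eq ≈ 56.8 K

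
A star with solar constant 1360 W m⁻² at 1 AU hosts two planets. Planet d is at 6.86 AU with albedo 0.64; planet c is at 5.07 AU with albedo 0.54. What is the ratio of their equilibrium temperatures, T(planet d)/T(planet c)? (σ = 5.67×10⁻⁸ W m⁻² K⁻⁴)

T_eq = [S₀(1−A)/(4σd²)]^(1/4), so T ∝ (1−A)^(1/4) / √d.
T₁ = [1360×0.36/(4×5.67×10⁻⁸×6.86²)]^(1/4) = 82.30 K.
T₂ = [1360×0.46/(4×5.67×10⁻⁸×5.07²)]^(1/4) = 101.78 K.

T₁/T₂ ≈ 0.809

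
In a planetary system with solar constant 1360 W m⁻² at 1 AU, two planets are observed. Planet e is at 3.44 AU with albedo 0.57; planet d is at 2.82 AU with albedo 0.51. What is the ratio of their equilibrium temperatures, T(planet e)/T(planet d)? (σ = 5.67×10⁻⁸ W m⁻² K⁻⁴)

T₁/T₂ ≈ 0.876

T_eq = [S₀(1−A)/(4σd²)]^(1/4), so T ∝ (1−A)^(1/4) / √d.
T₁ = [1360×0.43/(4×5.67×10⁻⁸×3.44²)]^(1/4) = 121.50 K.
T₂ = [1360×0.49/(4×5.67×10⁻⁸×2.82²)]^(1/4) = 138.64 K.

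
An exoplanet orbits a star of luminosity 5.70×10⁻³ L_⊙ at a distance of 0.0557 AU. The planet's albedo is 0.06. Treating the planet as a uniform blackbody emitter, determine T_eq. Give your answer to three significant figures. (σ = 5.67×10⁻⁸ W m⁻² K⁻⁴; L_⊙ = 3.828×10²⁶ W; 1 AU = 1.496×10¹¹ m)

T_eq ≈ 319 K

d = 0.0557 AU = 8.33×10⁹ m.
L = 5.70×10⁻³ × 3.828×10²⁶ = 2.18×10²⁴ W.
Flux: S = L/(4πd²) = 2.18×10²⁴/(4π×(8.33×10⁹)²) = 2500 W m⁻².
Energy balance: absorbed = emitted ⇒ πR²·S(1−A) = 4πR²·σT_eq⁴, so T_eq⁴ = S(1−A)/(4σ).
T_eq = [2500 × 0.94 / (4 × 5.67×10⁻⁸)]^(1/4) = (1.04×10¹⁰)^(1/4) = 319 K.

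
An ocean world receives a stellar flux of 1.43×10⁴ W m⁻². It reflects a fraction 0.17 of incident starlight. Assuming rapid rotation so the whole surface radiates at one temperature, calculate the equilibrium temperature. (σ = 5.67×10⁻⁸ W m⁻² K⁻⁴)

Energy balance: absorbed = emitted ⇒ πR²·S(1−A) = 4πR²·σT_eq⁴, so T_eq⁴ = S(1−A)/(4σ).
T_eq = [1.43×10⁴ × 0.83 / (4 × 5.67×10⁻⁸)]^(1/4) = (5.23×10¹⁰)^(1/4) = 478 K.

T_eq ≈ 478 K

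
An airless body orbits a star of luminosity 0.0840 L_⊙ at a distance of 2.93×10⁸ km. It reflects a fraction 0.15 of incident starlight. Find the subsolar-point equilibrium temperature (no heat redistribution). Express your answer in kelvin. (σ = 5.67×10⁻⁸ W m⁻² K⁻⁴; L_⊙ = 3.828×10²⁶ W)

d = 2.93×10⁸ km = 2.93×10¹¹ m.
L = 0.0840 × 3.828×10²⁶ = 3.22×10²⁵ W.
Flux: S = L/(4πd²) = 3.22×10²⁵/(4π×(2.93×10¹¹)²) = 29.8 W m⁻².
At the subsolar point the surface absorbs S(1−A) and emits σT⁴ per unit area — no factor of 4, since only the local patch is in balance.
T = [29.8 × 0.85 / 5.67×10⁻⁸]^(1/4) = (4.47×10⁸)^(1/4) = 145 K.

T_ss ≈ 145 K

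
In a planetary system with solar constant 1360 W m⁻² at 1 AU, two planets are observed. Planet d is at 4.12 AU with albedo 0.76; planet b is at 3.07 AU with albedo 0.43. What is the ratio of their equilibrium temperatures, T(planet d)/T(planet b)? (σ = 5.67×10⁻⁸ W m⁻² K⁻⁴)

T₁/T₂ ≈ 0.695

T_eq = [S₀(1−A)/(4σd²)]^(1/4), so T ∝ (1−A)^(1/4) / √d.
T₁ = [1360×0.24/(4×5.67×10⁻⁸×4.12²)]^(1/4) = 95.96 K.
T₂ = [1360×0.57/(4×5.67×10⁻⁸×3.07²)]^(1/4) = 138.00 K.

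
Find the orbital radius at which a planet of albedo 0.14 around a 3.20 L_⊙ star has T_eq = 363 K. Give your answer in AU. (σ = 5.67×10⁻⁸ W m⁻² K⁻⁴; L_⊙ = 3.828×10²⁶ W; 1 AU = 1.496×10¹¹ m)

L = 3.20 × 3.828×10²⁶ = 1.22×10²⁷ W.
From T_eq⁴ = L(1−A)/(16πσd²): d = √[L(1−A)/(16πσT_eq⁴)].
d = √[1.22×10²⁷ × 0.86 / (16π × 5.67×10⁻⁸ × (363)⁴)] = 1.46×10¹¹ m = 0.975 AU.

d ≈ 0.975 AU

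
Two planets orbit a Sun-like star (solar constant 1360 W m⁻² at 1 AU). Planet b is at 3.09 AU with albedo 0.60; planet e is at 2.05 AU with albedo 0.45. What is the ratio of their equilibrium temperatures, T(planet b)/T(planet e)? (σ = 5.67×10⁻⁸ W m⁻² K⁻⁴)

T_eq = [S₀(1−A)/(4σd²)]^(1/4), so T ∝ (1−A)^(1/4) / √d.
T₁ = [1360×0.40/(4×5.67×10⁻⁸×3.09²)]^(1/4) = 125.90 K.
T₂ = [1360×0.55/(4×5.67×10⁻⁸×2.05²)]^(1/4) = 167.37 K.

T₁/T₂ ≈ 0.752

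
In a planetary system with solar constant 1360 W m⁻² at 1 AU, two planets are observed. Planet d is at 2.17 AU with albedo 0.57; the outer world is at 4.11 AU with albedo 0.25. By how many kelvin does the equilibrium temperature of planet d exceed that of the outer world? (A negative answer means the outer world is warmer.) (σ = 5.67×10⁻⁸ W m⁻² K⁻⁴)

ΔT ≈ 25.2 K

T_eq = [S₀(1−A)/(4σd²)]^(1/4), so T ∝ (1−A)^(1/4) / √d.
T₁ = [1360×0.43/(4×5.67×10⁻⁸×2.17²)]^(1/4) = 152.97 K.
T₂ = [1360×0.75/(4×5.67×10⁻⁸×4.11²)]^(1/4) = 127.74 K.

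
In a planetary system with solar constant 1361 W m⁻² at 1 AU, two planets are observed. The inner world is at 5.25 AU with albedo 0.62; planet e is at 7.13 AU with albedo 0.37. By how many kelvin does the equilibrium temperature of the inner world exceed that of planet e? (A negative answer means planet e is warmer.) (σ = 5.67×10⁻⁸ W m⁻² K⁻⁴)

ΔT ≈ 2.5 K

T_eq = [S₀(1−A)/(4σd²)]^(1/4), so T ∝ (1−A)^(1/4) / √d.
T₁ = [1361×0.38/(4×5.67×10⁻⁸×5.25²)]^(1/4) = 95.37 K.
T₂ = [1361×0.63/(4×5.67×10⁻⁸×7.13²)]^(1/4) = 92.86 K.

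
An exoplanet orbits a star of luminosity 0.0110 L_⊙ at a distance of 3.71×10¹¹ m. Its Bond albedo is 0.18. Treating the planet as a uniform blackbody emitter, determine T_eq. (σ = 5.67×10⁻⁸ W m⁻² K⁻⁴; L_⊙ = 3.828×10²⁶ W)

T_eq ≈ 54.5 K

L = 0.0110 × 3.828×10²⁶ = 4.21×10²⁴ W.
Flux: S = L/(4πd²) = 4.21×10²⁴/(4π×(3.71×10¹¹)²) = 2.43 W m⁻².
Energy balance: absorbed = emitted ⇒ πR²·S(1−A) = 4πR²·σT_eq⁴, so T_eq⁴ = S(1−A)/(4σ).
T_eq = [2.43 × 0.82 / (4 × 5.67×10⁻⁸)]^(1/4) = (8.80×10⁶)^(1/4) = 54.5 K.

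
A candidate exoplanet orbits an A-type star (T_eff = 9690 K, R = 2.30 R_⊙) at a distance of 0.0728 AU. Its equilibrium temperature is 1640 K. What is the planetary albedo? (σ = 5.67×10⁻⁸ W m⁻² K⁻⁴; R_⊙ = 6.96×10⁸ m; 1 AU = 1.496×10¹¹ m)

R_⋆ = 2.30 × 6.96×10⁸ = 1.60×10⁹ m.
d = 0.0728 AU = 1.09×10¹⁰ m.
L = 4πR_⋆²σT_⋆⁴ = 4π(1.60×10⁹)² × 5.67×10⁻⁸ × (9690)⁴ = 1.61×10²⁸ W.
S = L/(4πd²) = 1.08×10⁷ W m⁻².
From T_eq⁴ = S(1−A)/(4σ): 1−A = 4σT_eq⁴/S.
1−A = 4 × 5.67×10⁻⁸ × (1640)⁴ / 1.08×10⁷ = 0.152.

A ≈ 0.85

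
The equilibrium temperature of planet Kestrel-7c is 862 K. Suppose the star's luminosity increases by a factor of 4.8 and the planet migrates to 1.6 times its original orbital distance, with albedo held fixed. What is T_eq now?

T_eq ≈ 1010 K

T_eq ∝ L^(1/4) · d^(−1/2).
T′ = 862 × 4.8^(1/4) / 1.6^(1/2) = 1010 K.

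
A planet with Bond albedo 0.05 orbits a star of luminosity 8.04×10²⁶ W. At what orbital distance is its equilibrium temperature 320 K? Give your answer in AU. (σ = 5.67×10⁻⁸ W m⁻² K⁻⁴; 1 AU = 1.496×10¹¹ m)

From T_eq⁴ = L(1−A)/(16πσd²): d = √[L(1−A)/(16πσT_eq⁴)].
d = √[8.04×10²⁶ × 0.95 / (16π × 5.67×10⁻⁸ × (320)⁴)] = 1.60×10¹¹ m = 1.07 AU.

d ≈ 1.07 AU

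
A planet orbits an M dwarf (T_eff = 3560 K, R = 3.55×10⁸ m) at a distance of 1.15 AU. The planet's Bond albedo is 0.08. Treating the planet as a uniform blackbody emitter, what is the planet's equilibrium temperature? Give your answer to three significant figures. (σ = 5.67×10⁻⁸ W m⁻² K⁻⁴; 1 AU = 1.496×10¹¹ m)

d = 1.15 AU = 1.72×10¹¹ m.
L = 4πR_⋆²σT_⋆⁴ = 4π(3.55×10⁸)² × 5.67×10⁻⁸ × (3560)⁴ = 1.44×10²⁵ W.
S = L/(4πd²) = 38.8 W m⁻².
Energy balance: absorbed = emitted ⇒ πR²·S(1−A) = 4πR²·σT_eq⁴, so T_eq⁴ = S(1−A)/(4σ).
T_eq = [38.8 × 0.92 / (4 × 5.67×10⁻⁸)]^(1/4) = (1.57×10⁸)^(1/4) = 112 K.

T_eq ≈ 112 K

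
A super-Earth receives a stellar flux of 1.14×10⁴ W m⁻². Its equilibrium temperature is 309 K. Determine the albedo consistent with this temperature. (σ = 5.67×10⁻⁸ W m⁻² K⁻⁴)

A ≈ 0.82

From T_eq⁴ = S(1−A)/(4σ): 1−A = 4σT_eq⁴/S.
1−A = 4 × 5.67×10⁻⁸ × (309)⁴ / 1.14×10⁴ = 0.181.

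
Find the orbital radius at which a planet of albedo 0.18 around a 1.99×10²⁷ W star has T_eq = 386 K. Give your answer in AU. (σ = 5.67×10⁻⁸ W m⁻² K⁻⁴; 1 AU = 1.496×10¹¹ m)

From T_eq⁴ = L(1−A)/(16πσd²): d = √[L(1−A)/(16πσT_eq⁴)].
d = √[1.99×10²⁷ × 0.82 / (16π × 5.67×10⁻⁸ × (386)⁴)] = 1.61×10¹¹ m = 1.07 AU.

d ≈ 1.07 AU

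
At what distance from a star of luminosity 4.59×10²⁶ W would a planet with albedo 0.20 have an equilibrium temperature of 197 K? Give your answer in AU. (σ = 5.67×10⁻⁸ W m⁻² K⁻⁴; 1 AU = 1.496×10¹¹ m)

d ≈ 1.96 AU

From T_eq⁴ = L(1−A)/(16πσd²): d = √[L(1−A)/(16πσT_eq⁴)].
d = √[4.59×10²⁶ × 0.80 / (16π × 5.67×10⁻⁸ × (197)⁴)] = 2.92×10¹¹ m = 1.96 AU.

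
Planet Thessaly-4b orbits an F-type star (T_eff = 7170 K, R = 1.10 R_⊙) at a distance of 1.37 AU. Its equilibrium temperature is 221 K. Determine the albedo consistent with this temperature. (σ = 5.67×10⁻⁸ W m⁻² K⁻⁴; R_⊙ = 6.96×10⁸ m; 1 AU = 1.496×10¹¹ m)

R_⋆ = 1.10 × 6.96×10⁸ = 7.66×10⁸ m.
d = 1.37 AU = 2.05×10¹¹ m.
L = 4πR_⋆²σT_⋆⁴ = 4π(7.66×10⁸)² × 5.67×10⁻⁸ × (7170)⁴ = 1.10×10²⁷ W.
S = L/(4πd²) = 2090 W m⁻².
From T_eq⁴ = S(1−A)/(4σ): 1−A = 4σT_eq⁴/S.
1−A = 4 × 5.67×10⁻⁸ × (221)⁴ / 2090 = 0.259.

A ≈ 0.74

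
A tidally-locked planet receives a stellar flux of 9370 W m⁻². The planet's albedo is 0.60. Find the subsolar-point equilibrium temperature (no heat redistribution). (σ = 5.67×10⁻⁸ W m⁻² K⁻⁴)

At the subsolar point the surface absorbs S(1−A) and emits σT⁴ per unit area — no factor of 4, since only the local patch is in balance.
T = [9370 × 0.40 / 5.67×10⁻⁸]^(1/4) = (6.61×10¹⁰)^(1/4) = 507 K.

T_ss ≈ 507 K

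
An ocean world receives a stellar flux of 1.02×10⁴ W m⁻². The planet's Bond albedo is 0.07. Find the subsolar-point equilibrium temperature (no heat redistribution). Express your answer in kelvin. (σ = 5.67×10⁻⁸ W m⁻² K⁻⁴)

T_ss ≈ 640 K

At the subsolar point the surface absorbs S(1−A) and emits σT⁴ per unit area — no factor of 4, since only the local patch is in balance.
T = [1.02×10⁴ × 0.93 / 5.67×10⁻⁸]^(1/4) = (1.67×10¹¹)^(1/4) = 640 K.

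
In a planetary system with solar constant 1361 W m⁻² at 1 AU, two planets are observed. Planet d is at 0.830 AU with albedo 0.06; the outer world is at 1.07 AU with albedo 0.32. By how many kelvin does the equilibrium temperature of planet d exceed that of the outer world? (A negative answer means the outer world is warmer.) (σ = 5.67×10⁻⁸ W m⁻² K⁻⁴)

T_eq = [S₀(1−A)/(4σd²)]^(1/4), so T ∝ (1−A)^(1/4) / √d.
T₁ = [1361×0.94/(4×5.67×10⁻⁸×0.830²)]^(1/4) = 300.81 K.
T₂ = [1361×0.68/(4×5.67×10⁻⁸×1.07²)]^(1/4) = 244.34 K.

ΔT ≈ 56.5 K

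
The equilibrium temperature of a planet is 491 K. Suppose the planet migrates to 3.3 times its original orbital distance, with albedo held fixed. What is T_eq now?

T_eq ≈ 270 K

T_eq ∝ L^(1/4) · d^(−1/2).
T′ = 491 / 3.3^(1/2) = 270 K.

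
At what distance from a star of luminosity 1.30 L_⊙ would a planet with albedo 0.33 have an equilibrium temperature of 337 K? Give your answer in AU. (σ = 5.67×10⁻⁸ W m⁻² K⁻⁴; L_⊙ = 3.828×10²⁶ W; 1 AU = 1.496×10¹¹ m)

L = 1.30 × 3.828×10²⁶ = 4.98×10²⁶ W.
From T_eq⁴ = L(1−A)/(16πσd²): d = √[L(1−A)/(16πσT_eq⁴)].
d = √[4.98×10²⁶ × 0.67 / (16π × 5.67×10⁻⁸ × (337)⁴)] = 9.52×10¹⁰ m = 0.637 AU.

d ≈ 0.637 AU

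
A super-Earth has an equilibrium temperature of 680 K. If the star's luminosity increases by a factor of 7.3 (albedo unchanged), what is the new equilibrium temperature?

T_eq ∝ L^(1/4) · d^(−1/2).
T′ = 680 × 7.3^(1/4) = 1120 K.

T_eq ≈ 1120 K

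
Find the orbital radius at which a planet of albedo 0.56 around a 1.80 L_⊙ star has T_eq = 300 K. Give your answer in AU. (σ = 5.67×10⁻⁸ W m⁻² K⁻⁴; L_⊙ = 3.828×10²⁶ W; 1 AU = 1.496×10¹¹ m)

d ≈ 0.766 AU

L = 1.80 × 3.828×10²⁶ = 6.89×10²⁶ W.
From T_eq⁴ = L(1−A)/(16πσd²): d = √[L(1−A)/(16πσT_eq⁴)].
d = √[6.89×10²⁶ × 0.44 / (16π × 5.67×10⁻⁸ × (300)⁴)] = 1.15×10¹¹ m = 0.766 AU.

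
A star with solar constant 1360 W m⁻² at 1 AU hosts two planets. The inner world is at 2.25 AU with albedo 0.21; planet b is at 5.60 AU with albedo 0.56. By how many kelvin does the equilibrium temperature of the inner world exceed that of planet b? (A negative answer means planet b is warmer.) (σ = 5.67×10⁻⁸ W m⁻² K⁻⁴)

ΔT ≈ 79.1 K

T_eq = [S₀(1−A)/(4σd²)]^(1/4), so T ∝ (1−A)^(1/4) / √d.
T₁ = [1360×0.79/(4×5.67×10⁻⁸×2.25²)]^(1/4) = 174.90 K.
T₂ = [1360×0.44/(4×5.67×10⁻⁸×5.60²)]^(1/4) = 95.77 K.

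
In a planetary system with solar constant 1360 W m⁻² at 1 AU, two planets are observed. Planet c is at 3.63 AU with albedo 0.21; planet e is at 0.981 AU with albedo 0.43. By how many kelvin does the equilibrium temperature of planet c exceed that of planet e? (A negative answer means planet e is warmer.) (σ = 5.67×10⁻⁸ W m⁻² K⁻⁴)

ΔT ≈ -106.4 K

T_eq = [S₀(1−A)/(4σd²)]^(1/4), so T ∝ (1−A)^(1/4) / √d.
T₁ = [1360×0.79/(4×5.67×10⁻⁸×3.63²)]^(1/4) = 137.70 K.
T₂ = [1360×0.57/(4×5.67×10⁻⁸×0.981²)]^(1/4) = 244.12 K.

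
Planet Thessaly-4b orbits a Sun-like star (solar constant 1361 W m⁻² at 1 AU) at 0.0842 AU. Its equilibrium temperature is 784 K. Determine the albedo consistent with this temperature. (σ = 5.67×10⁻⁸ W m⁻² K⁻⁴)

Flux at 0.0842 AU: S = 1361/0.0842² = 1.92×10⁵ W m⁻².
From T_eq⁴ = S(1−A)/(4σ): 1−A = 4σT_eq⁴/S.
1−A = 4 × 5.67×10⁻⁸ × (784)⁴ / 1.92×10⁵ = 0.446.

A ≈ 0.55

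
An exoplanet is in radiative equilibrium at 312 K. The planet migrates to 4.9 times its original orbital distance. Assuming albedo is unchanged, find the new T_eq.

T_eq ∝ L^(1/4) · d^(−1/2).
T′ = 312 / 4.9^(1/2) = 141 K.

T_eq ≈ 141 K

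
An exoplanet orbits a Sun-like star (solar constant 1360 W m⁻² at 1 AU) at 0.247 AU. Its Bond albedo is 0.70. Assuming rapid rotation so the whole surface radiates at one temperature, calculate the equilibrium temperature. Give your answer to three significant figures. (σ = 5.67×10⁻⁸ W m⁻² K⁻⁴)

T_eq ≈ 414 K

Flux at 0.247 AU: S = 1360/0.247² = 2.23×10⁴ W m⁻².
Energy balance: absorbed = emitted ⇒ πR²·S(1−A) = 4πR²·σT_eq⁴, so T_eq⁴ = S(1−A)/(4σ).
T_eq = [2.23×10⁴ × 0.30 / (4 × 5.67×10⁻⁸)]^(1/4) = (2.95×10¹⁰)^(1/4) = 414 K.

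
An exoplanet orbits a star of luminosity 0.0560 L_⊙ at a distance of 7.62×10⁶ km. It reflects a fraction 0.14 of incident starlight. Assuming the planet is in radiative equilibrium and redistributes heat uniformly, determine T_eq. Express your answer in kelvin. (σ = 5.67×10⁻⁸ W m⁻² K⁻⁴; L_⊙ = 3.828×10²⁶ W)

T_eq ≈ 578 K

d = 7.62×10⁶ km = 7.62×10⁹ m.
L = 0.0560 × 3.828×10²⁶ = 2.14×10²⁵ W.
Flux: S = L/(4πd²) = 2.14×10²⁵/(4π×(7.62×10⁹)²) = 2.94×10⁴ W m⁻².
Energy balance: absorbed = emitted ⇒ πR²·S(1−A) = 4πR²·σT_eq⁴, so T_eq⁴ = S(1−A)/(4σ).
T_eq = [2.94×10⁴ × 0.86 / (4 × 5.67×10⁻⁸)]^(1/4) = (1.11×10¹¹)^(1/4) = 578 K.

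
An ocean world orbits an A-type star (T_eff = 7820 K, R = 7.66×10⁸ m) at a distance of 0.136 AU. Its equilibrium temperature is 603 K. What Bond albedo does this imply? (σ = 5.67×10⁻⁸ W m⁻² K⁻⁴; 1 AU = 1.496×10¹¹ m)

A ≈ 0.90

d = 0.136 AU = 2.03×10¹⁰ m.
L = 4πR_⋆²σT_⋆⁴ = 4π(7.66×10⁸)² × 5.67×10⁻⁸ × (7820)⁴ = 1.56×10²⁷ W.
S = L/(4πd²) = 3.01×10⁵ W m⁻².
From T_eq⁴ = S(1−A)/(4σ): 1−A = 4σT_eq⁴/S.
1−A = 4 × 5.67×10⁻⁸ × (603)⁴ / 3.01×10⁵ = 0.100.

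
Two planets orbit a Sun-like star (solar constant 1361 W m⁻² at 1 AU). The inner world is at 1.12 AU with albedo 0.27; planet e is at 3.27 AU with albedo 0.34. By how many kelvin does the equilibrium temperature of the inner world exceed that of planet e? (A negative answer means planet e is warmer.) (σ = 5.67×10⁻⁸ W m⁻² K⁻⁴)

ΔT ≈ 104.4 K

T_eq = [S₀(1−A)/(4σd²)]^(1/4), so T ∝ (1−A)^(1/4) / √d.
T₁ = [1361×0.73/(4×5.67×10⁻⁸×1.12²)]^(1/4) = 243.09 K.
T₂ = [1361×0.66/(4×5.67×10⁻⁸×3.27²)]^(1/4) = 138.73 K.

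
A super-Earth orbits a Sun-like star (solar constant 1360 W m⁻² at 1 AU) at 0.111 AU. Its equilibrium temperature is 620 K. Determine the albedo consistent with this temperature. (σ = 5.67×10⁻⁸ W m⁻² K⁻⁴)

Flux at 0.111 AU: S = 1360/0.111² = 1.10×10⁵ W m⁻².
From T_eq⁴ = S(1−A)/(4σ): 1−A = 4σT_eq⁴/S.
1−A = 4 × 5.67×10⁻⁸ × (620)⁴ / 1.10×10⁵ = 0.304.

A ≈ 0.70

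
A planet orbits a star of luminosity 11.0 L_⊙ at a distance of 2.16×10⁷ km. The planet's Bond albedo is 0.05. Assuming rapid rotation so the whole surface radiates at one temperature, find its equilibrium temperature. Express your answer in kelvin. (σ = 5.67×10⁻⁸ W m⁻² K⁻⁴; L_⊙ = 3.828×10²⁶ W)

d = 2.16×10⁷ km = 2.16×10¹⁰ m.
L = 11.0 × 3.828×10²⁶ = 4.21×10²⁷ W.
Flux: S = L/(4πd²) = 4.21×10²⁷/(4π×(2.16×10¹⁰)²) = 7.18×10⁵ W m⁻².
Energy balance: absorbed = emitted ⇒ πR²·S(1−A) = 4πR²·σT_eq⁴, so T_eq⁴ = S(1−A)/(4σ).
T_eq = [7.18×10⁵ × 0.95 / (4 × 5.67×10⁻⁸)]^(1/4) = (3.01×10¹²)^(1/4) = 1320 K.

T_eq ≈ 1320 K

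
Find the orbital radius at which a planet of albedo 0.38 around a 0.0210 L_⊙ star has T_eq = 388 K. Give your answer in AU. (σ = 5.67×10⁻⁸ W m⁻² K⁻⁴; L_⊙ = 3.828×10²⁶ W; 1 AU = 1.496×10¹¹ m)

d ≈ 0.0587 AU

L = 0.0210 × 3.828×10²⁶ = 8.04×10²⁴ W.
From T_eq⁴ = L(1−A)/(16πσd²): d = √[L(1−A)/(16πσT_eq⁴)].
d = √[8.04×10²⁴ × 0.62 / (16π × 5.67×10⁻⁸ × (388)⁴)] = 8.78×10⁹ m = 0.0587 AU.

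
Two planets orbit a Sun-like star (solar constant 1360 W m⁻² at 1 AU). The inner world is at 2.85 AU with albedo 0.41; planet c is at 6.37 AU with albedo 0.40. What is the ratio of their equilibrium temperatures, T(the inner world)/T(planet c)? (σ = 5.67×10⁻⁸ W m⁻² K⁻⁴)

T₁/T₂ ≈ 1.489

T_eq = [S₀(1−A)/(4σd²)]^(1/4), so T ∝ (1−A)^(1/4) / √d.
T₁ = [1360×0.59/(4×5.67×10⁻⁸×2.85²)]^(1/4) = 144.47 K.
T₂ = [1360×0.60/(4×5.67×10⁻⁸×6.37²)]^(1/4) = 97.04 K.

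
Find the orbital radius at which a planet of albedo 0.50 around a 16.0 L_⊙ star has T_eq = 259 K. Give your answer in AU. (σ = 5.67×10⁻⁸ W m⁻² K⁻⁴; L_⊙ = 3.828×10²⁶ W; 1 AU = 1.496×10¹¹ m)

L = 16.0 × 3.828×10²⁶ = 6.12×10²⁷ W.
From T_eq⁴ = L(1−A)/(16πσd²): d = √[L(1−A)/(16πσT_eq⁴)].
d = √[6.12×10²⁷ × 0.50 / (16π × 5.67×10⁻⁸ × (259)⁴)] = 4.89×10¹¹ m = 3.27 AU.

d ≈ 3.27 AU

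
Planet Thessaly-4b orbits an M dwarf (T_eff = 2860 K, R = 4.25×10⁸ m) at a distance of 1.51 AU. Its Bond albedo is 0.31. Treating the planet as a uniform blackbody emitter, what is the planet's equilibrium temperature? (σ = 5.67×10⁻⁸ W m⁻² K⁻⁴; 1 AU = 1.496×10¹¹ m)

d = 1.51 AU = 2.26×10¹¹ m.
L = 4πR_⋆²σT_⋆⁴ = 4π(4.25×10⁸)² × 5.67×10⁻⁸ × (2860)⁴ = 8.61×10²⁴ W.
S = L/(4πd²) = 13.4 W m⁻².
Energy balance: absorbed = emitted ⇒ πR²·S(1−A) = 4πR²·σT_eq⁴, so T_eq⁴ = S(1−A)/(4σ).
T_eq = [13.4 × 0.69 / (4 × 5.67×10⁻⁸)]^(1/4) = (4.09×10⁷)^(1/4) = 79.9 K.

T_eq ≈ 79.9 K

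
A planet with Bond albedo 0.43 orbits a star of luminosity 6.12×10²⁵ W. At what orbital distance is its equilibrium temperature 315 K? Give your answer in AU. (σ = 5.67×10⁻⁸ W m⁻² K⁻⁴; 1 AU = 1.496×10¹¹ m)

From T_eq⁴ = L(1−A)/(16πσd²): d = √[L(1−A)/(16πσT_eq⁴)].
d = √[6.12×10²⁵ × 0.57 / (16π × 5.67×10⁻⁸ × (315)⁴)] = 3.53×10¹⁰ m = 0.236 AU.

d ≈ 0.236 AU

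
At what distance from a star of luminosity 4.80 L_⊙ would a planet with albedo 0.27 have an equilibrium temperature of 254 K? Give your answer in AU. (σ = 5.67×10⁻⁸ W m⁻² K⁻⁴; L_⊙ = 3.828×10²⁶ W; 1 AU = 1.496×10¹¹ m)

d ≈ 2.25 AU

L = 4.80 × 3.828×10²⁶ = 1.84×10²⁷ W.
From T_eq⁴ = L(1−A)/(16πσd²): d = √[L(1−A)/(16πσT_eq⁴)].
d = √[1.84×10²⁷ × 0.73 / (16π × 5.67×10⁻⁸ × (254)⁴)] = 3.36×10¹¹ m = 2.25 AU.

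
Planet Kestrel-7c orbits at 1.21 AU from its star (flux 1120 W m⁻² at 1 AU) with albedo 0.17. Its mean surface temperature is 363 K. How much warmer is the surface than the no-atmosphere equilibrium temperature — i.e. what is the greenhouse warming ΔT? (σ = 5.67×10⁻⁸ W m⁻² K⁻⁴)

S = 1120/1.21² = 765.0 W m⁻².
T_eq = [S(1−A)/(4σ)]^(1/4) = [765.0×0.83/(4×5.67×10⁻⁸)]^(1/4) = 230.0 K.
ΔT = T_surf − T_eq = 363 − 230.0.

ΔT ≈ 133.0 K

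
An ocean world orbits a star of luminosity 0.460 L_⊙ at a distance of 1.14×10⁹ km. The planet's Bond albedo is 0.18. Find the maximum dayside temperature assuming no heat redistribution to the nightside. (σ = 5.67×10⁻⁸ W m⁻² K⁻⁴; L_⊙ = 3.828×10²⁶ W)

T_ss ≈ 112 K

d = 1.14×10⁹ km = 1.14×10¹² m.
L = 0.460 × 3.828×10²⁶ = 1.76×10²⁶ W.
Flux: S = L/(4πd²) = 1.76×10²⁶/(4π×(1.14×10¹²)²) = 10.8 W m⁻².
With no redistribution each surface element balances locally: S(1−A) = σT⁴.
T = [10.8 × 0.82 / 5.67×10⁻⁸]^(1/4) = (1.56×10⁸)^(1/4) = 112 K.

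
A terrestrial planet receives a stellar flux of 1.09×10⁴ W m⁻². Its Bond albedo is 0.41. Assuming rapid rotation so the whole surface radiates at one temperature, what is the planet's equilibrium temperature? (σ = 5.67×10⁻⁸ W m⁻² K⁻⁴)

T_eq ≈ 410 K

Energy balance: absorbed = emitted ⇒ πR²·S(1−A) = 4πR²·σT_eq⁴, so T_eq⁴ = S(1−A)/(4σ).
T_eq = [1.09×10⁴ × 0.59 / (4 × 5.67×10⁻⁸)]^(1/4) = (2.84×10¹⁰)^(1/4) = 410 K.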